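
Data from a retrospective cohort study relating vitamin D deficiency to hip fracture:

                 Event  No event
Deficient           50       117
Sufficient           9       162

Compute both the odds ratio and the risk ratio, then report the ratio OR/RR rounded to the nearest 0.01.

1.35

Cells: a = 50, b = 117, c = 9, d = 162.
OR = (50·162)/(117·9) = 8100/1053 = 7.69231
Risk in exposed = 50/167 = 0.29940; risk in unexposed = 9/171 = 0.05263; RR = 5.68862
OR/RR = 7.69231 / 5.68862 = 1.35223
The outcome is not rare, so the OR lies further from 1 than the RR.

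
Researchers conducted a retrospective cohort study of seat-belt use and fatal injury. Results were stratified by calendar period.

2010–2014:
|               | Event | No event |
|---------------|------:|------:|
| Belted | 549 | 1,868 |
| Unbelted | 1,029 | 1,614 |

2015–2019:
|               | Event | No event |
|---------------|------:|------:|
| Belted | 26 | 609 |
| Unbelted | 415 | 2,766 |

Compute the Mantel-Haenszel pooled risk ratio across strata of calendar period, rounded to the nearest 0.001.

RR_MH = Σ(aᵢ·n₀ᵢ/nᵢ) / Σ(cᵢ·n₁ᵢ/nᵢ), with n₁ᵢ = aᵢ+bᵢ (exposed), n₀ᵢ = cᵢ+dᵢ (unexposed), nᵢ = n₁ᵢ+n₀ᵢ.
Stratum 1 (2010–2014): n₁ = 2417, n₀ = 2643, n = 5060; a·n₀/n = 549·2643/5060 = 286.7603; c·n₁/n = 1029·2417/5060 = 491.5204
Stratum 2 (2015–2019): n₁ = 635, n₀ = 3181, n = 3816; a·n₀/n = 26·3181/3816 = 21.6735; c·n₁/n = 415·635/3816 = 69.0579
RR_MH = (286.7603 + 21.6735) / (491.5204 + 69.0579) = 308.4338 / 560.5783 = 0.55021

0.550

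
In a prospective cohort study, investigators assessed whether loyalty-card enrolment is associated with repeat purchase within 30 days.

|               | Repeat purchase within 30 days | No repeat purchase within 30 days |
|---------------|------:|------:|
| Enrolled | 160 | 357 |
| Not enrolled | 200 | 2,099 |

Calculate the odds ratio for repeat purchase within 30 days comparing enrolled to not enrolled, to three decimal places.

Cells: a = 160, b = 357, c = 200, d = 2099.
OR = (a·d)/(b·c) = (160 × 2099) / (357 × 200) = 335840 / 71400 = 4.70364
The odds of repeat purchase within 30 days are about 4.70 times as high in the enrolled group.

4.704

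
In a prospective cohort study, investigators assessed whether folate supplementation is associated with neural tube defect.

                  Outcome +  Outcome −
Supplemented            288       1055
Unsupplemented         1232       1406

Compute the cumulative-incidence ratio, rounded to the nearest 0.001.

Cells: a = 288, b = 1055, c = 1232, d = 1406.
Risk in exposed = 288/1343 = 0.21445; risk in unexposed = 1232/2638 = 0.46702.
RR = 0.21445 / 0.46702 = 0.45918
The risk is 54% lower among the exposed than among the unexposed.

0.459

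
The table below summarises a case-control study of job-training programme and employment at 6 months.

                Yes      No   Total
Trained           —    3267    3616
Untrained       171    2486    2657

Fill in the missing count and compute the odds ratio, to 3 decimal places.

1.553

The missing cell is in the exposed row: 3616 − 3267 = 349.
So a = 349, b = 3267, c = 171, d = 2486.
OR = (a·d)/(b·c) = (349 × 2486) / (3267 × 171) = 867614 / 558657 = 1.55304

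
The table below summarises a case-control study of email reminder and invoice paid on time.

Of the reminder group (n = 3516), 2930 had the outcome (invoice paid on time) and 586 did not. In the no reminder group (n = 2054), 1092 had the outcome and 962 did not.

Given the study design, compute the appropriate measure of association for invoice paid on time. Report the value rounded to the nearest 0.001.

4.405

From the description: a = 2930, b = 586, c = 1092, d = 962.
This is a case-control study: participants were sampled on outcome status, so risks in the source population cannot be estimated directly — relative risk is not valid here. The odds ratio is the appropriate measure.
OR = (a·d)/(b·c) = (2930 × 962) / (586 × 1092) = 2818660 / 639912 = 4.40476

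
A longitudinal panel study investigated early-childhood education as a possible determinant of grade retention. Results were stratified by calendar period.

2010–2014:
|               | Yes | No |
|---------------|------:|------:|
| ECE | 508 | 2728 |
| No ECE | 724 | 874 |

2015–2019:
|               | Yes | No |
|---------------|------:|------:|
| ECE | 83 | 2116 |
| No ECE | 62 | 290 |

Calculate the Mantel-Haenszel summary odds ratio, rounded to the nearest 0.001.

0.220

OR_MH = Σ(aᵢdᵢ/nᵢ) / Σ(bᵢcᵢ/nᵢ), where nᵢ is the stratum total.
Stratum 1 (2010–2014): n = 4834; a·d/n = 508·874/4834 = 91.8477; b·c/n = 2728·724/4834 = 408.5792
Stratum 2 (2015–2019): n = 2551; a·d/n = 83·290/2551 = 9.4355; b·c/n = 2116·62/2551 = 51.4277
OR_MH = (91.8477 + 9.4355) / (408.5792 + 51.4277) = 101.2833 / 460.0069 = 0.22018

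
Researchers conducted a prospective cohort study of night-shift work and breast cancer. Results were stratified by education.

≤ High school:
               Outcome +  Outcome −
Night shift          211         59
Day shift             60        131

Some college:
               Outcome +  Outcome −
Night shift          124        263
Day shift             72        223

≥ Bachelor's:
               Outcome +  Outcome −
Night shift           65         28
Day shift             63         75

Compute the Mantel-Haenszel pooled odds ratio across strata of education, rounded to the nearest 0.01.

OR_MH = Σ(aᵢdᵢ/nᵢ) / Σ(bᵢcᵢ/nᵢ), where nᵢ is the stratum total.
Stratum 1 (≤ High school): n = 461; a·d/n = 211·131/461 = 59.9588; b·c/n = 59·60/461 = 7.6790
Stratum 2 (Some college): n = 682; a·d/n = 124·223/682 = 40.5455; b·c/n = 263·72/682 = 27.7654
Stratum 3 (≥ Bachelor's): n = 231; a·d/n = 65·75/231 = 21.1039; b·c/n = 28·63/231 = 7.6364
OR_MH = (59.9588 + 40.5455 + 21.1039) / (7.6790 + 27.7654 + 7.6364) = 121.6081 / 43.0807 = 2.82280

2.82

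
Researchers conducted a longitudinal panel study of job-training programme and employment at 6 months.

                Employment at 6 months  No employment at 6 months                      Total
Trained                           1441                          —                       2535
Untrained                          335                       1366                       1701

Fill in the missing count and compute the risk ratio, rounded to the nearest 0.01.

2.89

The missing cell is in the exposed row: 2535 − 1441 = 1094.
So a = 1441, b = 1094, c = 335, d = 1366.
RR = [a/(a+b)] / [c/(c+d)] = (1441/2535) / (335/1701) = 0.56844/0.19694 = 2.88633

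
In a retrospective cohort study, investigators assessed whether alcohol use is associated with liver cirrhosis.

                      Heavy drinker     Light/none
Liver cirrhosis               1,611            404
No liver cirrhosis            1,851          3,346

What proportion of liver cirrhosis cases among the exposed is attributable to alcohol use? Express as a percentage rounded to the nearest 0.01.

Reading the table with exposure as columns: a = 1611 (Heavy drinker, case), b = 1851 (Heavy drinker, non-case), c = 404 (Light/none, case), d = 3346.
Risk in exposed = 1611/3462 = 0.46534; risk in unexposed = 404/3750 = 0.10773.
RR = 0.46534/0.10773 = 4.31935
AR% = (RR − 1)/RR × 100 = (4.31935 − 1)/4.31935 × 100 = 76.8484%

76.85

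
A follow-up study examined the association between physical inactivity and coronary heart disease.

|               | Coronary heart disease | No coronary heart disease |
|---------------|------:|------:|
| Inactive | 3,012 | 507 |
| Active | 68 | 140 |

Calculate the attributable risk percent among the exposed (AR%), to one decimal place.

Cells: a = 3012, b = 507, c = 68, d = 140.
Risk in exposed = 3012/3519 = 0.85592; risk in unexposed = 68/208 = 0.32692.
RR = 0.85592/0.32692 = 2.61812
AR% = (RR − 1)/RR × 100 = (2.61812 − 1)/2.61812 × 100 = 61.8047%

61.8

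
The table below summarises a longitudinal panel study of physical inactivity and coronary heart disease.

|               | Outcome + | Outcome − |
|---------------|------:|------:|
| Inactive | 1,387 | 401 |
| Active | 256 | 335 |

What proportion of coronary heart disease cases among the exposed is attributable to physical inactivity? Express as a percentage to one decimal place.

44.2

Cells: a = 1387, b = 401, c = 256, d = 335.
Risk in exposed = 1387/1788 = 0.77573; risk in unexposed = 256/591 = 0.43316.
RR = 0.77573/0.43316 = 1.79084
AR% = (RR − 1)/RR × 100 = (1.79084 − 1)/1.79084 × 100 = 44.1602%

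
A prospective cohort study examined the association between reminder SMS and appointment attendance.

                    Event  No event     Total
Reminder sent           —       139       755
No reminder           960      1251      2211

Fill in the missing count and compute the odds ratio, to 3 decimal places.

5.775

The missing cell is in the exposed row: 755 − 139 = 616.
So a = 616, b = 139, c = 960, d = 1251.
OR = (a·d)/(b·c) = (616 × 1251) / (139 × 960) = 770616 / 133440 = 5.77500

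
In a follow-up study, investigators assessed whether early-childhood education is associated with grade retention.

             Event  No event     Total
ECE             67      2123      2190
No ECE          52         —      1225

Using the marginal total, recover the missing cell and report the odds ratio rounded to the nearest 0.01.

The missing cell is in the unexposed row: 1225 − 52 = 1173.
So a = 67, b = 2123, c = 52, d = 1173.
OR = (a·d)/(b·c) = (67 × 1173) / (2123 × 52) = 78591 / 110396 = 0.71190

0.71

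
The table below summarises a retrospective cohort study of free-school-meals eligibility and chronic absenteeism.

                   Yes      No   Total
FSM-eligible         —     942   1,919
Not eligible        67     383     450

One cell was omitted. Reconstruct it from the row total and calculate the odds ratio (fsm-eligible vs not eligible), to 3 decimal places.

5.929

The missing cell is in the exposed row: 1919 − 942 = 977.
So a = 977, b = 942, c = 67, d = 383.
OR = (a·d)/(b·c) = (977 × 383) / (942 × 67) = 374191 / 63114 = 5.92881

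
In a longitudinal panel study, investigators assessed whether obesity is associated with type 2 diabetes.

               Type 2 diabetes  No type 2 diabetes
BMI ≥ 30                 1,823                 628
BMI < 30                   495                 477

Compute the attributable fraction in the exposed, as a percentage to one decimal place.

31.5

Cells: a = 1823, b = 628, c = 495, d = 477.
Risk in exposed = 1823/2451 = 0.74378; risk in unexposed = 495/972 = 0.50926.
RR = 0.74378/0.50926 = 1.46051
AR% = (RR − 1)/RR × 100 = (1.46051 − 1)/1.46051 × 100 = 31.5307%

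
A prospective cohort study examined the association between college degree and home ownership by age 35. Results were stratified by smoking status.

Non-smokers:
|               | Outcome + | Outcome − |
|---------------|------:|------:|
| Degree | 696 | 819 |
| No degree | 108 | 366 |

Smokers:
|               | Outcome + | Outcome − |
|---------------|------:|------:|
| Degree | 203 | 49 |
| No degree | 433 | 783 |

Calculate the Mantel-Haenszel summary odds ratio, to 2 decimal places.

OR_MH = Σ(aᵢdᵢ/nᵢ) / Σ(bᵢcᵢ/nᵢ), where nᵢ is the stratum total.
Stratum 1 (Non-smokers): n = 1989; a·d/n = 696·366/1989 = 128.0724; b·c/n = 819·108/1989 = 44.4706
Stratum 2 (Smokers): n = 1468; a·d/n = 203·783/1468 = 108.2759; b·c/n = 49·433/1468 = 14.4530
OR_MH = (128.0724 + 108.2759) / (44.4706 + 14.4530) = 236.3483 / 58.9236 = 4.01110

4.01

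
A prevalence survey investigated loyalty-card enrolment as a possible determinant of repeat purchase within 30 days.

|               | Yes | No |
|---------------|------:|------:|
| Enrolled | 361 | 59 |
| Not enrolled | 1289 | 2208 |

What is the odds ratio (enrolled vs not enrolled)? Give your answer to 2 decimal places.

Cells: a = 361, b = 59, c = 1289, d = 2208.
OR = (a·d)/(b·c) = (361 × 2208) / (59 × 1289) = 797088 / 76051 = 10.48097
The odds of repeat purchase within 30 days are about 10.48 times as high in the enrolled group.

10.48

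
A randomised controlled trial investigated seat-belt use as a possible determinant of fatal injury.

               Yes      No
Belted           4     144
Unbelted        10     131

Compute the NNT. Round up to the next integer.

Risk in treated group = 4/148 = 0.02703; risk in control = 10/141 = 0.07092.
Absolute risk reduction = 0.07092 − 0.02703 = 0.04389
NNT = 1 / ARR = 1 / 0.04389 = 22.782 → round up → 23

23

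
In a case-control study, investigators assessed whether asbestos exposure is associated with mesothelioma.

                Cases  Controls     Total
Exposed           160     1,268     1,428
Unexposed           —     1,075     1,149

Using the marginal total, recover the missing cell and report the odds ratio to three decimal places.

The missing cell is in the unexposed row: 1149 − 1075 = 74.
So a = 160, b = 1268, c = 74, d = 1075.
OR = (a·d)/(b·c) = (160 × 1075) / (1268 × 74) = 172000 / 93832 = 1.83306

1.833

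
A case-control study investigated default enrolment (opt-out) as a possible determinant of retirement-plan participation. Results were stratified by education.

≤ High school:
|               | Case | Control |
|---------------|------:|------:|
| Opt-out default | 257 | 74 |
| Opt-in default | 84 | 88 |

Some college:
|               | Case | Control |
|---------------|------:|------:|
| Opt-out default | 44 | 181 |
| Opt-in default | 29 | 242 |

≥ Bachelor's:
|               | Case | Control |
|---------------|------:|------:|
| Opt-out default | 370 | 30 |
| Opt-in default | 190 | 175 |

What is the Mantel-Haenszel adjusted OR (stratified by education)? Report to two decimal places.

4.97

OR_MH = Σ(aᵢdᵢ/nᵢ) / Σ(bᵢcᵢ/nᵢ), where nᵢ is the stratum total.
Stratum 1 (≤ High school): n = 503; a·d/n = 257·88/503 = 44.9622; b·c/n = 74·84/503 = 12.3579
Stratum 2 (Some college): n = 496; a·d/n = 44·242/496 = 21.4677; b·c/n = 181·29/496 = 10.5827
Stratum 3 (≥ Bachelor's): n = 765; a·d/n = 370·175/765 = 84.6405; b·c/n = 30·190/765 = 7.4510
OR_MH = (44.9622 + 21.4677 + 84.6405) / (12.3579 + 10.5827 + 7.4510) = 151.0705 / 30.3915 = 4.97081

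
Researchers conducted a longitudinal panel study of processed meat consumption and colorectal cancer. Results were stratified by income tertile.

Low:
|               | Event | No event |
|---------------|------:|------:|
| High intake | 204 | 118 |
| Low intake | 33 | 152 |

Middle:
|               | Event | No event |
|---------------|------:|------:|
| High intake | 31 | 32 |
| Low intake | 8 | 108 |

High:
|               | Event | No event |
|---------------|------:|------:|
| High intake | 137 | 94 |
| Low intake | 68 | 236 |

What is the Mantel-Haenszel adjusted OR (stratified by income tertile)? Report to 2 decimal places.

OR_MH = Σ(aᵢdᵢ/nᵢ) / Σ(bᵢcᵢ/nᵢ), where nᵢ is the stratum total.
Stratum 1 (Low): n = 507; a·d/n = 204·152/507 = 61.1598; b·c/n = 118·33/507 = 7.6805
Stratum 2 (Middle): n = 179; a·d/n = 31·108/179 = 18.7039; b·c/n = 32·8/179 = 1.4302
Stratum 3 (High): n = 535; a·d/n = 137·236/535 = 60.4336; b·c/n = 94·68/535 = 11.9477
OR_MH = (61.1598 + 18.7039 + 60.4336) / (7.6805 + 1.4302 + 11.9477) = 140.2973 / 21.0583 = 6.66233

6.66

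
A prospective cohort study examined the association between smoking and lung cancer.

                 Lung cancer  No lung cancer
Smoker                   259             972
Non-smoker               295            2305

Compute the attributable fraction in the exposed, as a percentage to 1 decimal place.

46.1

Cells: a = 259, b = 972, c = 295, d = 2305.
Risk in exposed = 259/1231 = 0.21040; risk in unexposed = 295/2600 = 0.11346.
RR = 0.21040/0.11346 = 1.85436
AR% = (RR − 1)/RR × 100 = (1.85436 − 1)/1.85436 × 100 = 46.0729%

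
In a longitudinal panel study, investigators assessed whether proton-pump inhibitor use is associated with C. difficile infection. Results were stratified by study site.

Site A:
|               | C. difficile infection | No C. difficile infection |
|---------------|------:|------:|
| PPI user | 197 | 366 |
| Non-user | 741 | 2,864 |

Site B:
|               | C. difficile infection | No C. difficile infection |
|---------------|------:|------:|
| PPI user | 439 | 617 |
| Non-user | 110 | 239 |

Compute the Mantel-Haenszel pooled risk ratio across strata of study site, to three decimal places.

RR_MH = Σ(aᵢ·n₀ᵢ/nᵢ) / Σ(cᵢ·n₁ᵢ/nᵢ), with n₁ᵢ = aᵢ+bᵢ (exposed), n₀ᵢ = cᵢ+dᵢ (unexposed), nᵢ = n₁ᵢ+n₀ᵢ.
Stratum 1 (Site A): n₁ = 563, n₀ = 3605, n = 4168; a·n₀/n = 197·3605/4168 = 170.3899; c·n₁/n = 741·563/4168 = 100.0919
Stratum 2 (Site B): n₁ = 1056, n₀ = 349, n = 1405; a·n₀/n = 439·349/1405 = 109.0470; c·n₁/n = 110·1056/1405 = 82.6762
RR_MH = (170.3899 + 109.0470) / (100.0919 + 82.6762) = 279.4369 / 182.7680 = 1.52892

1.529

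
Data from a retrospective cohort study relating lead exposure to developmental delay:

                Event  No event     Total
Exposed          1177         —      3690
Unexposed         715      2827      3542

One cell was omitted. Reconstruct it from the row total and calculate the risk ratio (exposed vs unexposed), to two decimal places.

1.58

The missing cell is in the exposed row: 3690 − 1177 = 2513.
So a = 1177, b = 2513, c = 715, d = 2827.
RR = [a/(a+b)] / [c/(c+d)] = (1177/3690) / (715/3542) = 0.31897/0.20186 = 1.58013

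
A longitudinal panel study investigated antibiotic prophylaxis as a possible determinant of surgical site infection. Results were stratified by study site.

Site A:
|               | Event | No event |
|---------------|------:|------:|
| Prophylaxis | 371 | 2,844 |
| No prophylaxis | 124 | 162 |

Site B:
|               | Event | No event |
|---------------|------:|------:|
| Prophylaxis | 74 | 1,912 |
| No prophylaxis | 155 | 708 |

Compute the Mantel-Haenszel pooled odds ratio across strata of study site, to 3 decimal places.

0.174

OR_MH = Σ(aᵢdᵢ/nᵢ) / Σ(bᵢcᵢ/nᵢ), where nᵢ is the stratum total.
Stratum 1 (Site A): n = 3501; a·d/n = 371·162/3501 = 17.1671; b·c/n = 2844·124/3501 = 100.7301
Stratum 2 (Site B): n = 2849; a·d/n = 74·708/2849 = 18.3896; b·c/n = 1912·155/2849 = 104.0225
OR_MH = (17.1671 + 18.3896) / (100.7301 + 104.0225) = 35.5567 / 204.7525 = 0.17366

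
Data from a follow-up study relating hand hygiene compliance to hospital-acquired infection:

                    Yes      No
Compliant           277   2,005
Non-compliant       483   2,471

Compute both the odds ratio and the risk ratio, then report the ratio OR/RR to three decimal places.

0.952

Cells: a = 277, b = 2005, c = 483, d = 2471.
OR = (277·2471)/(2005·483) = 684467/968415 = 0.70679
Risk in exposed = 277/2282 = 0.12138; risk in unexposed = 483/2954 = 0.16351; RR = 0.74238
OR/RR = 0.70679 / 0.74238 = 0.95206
The outcome is not rare, so the OR lies further from 1 than the RR.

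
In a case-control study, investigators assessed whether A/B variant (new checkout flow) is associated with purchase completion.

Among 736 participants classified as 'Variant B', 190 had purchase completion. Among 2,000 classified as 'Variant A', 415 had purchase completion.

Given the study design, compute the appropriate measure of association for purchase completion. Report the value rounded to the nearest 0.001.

1.329

From the description: a = 190, b = 546, c = 415, d = 1585.
This is a case-control study: participants were sampled on outcome status, so risks in the source population cannot be estimated directly — relative risk is not valid here. The odds ratio is the appropriate measure.
OR = (a·d)/(b·c) = (190 × 1585) / (546 × 415) = 301150 / 226590 = 1.32905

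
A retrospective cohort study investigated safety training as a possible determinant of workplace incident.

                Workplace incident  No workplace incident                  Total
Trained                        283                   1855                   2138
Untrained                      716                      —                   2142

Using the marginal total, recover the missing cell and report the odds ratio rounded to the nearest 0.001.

0.304

The missing cell is in the unexposed row: 2142 − 716 = 1426.
So a = 283, b = 1855, c = 716, d = 1426.
OR = (a·d)/(b·c) = (283 × 1426) / (1855 × 716) = 403558 / 1328180 = 0.30384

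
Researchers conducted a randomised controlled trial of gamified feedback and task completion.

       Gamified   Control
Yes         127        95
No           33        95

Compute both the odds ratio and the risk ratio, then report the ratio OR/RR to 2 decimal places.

2.42

Reading the table with exposure as columns: a = 127 (Gamified, case), b = 33 (Gamified, non-case), c = 95 (Control, case), d = 95.
OR = (127·95)/(33·95) = 12065/3135 = 3.84848
Risk in exposed = 127/160 = 0.79375; risk in unexposed = 95/190 = 0.50000; RR = 1.58750
OR/RR = 3.84848 / 1.58750 = 2.42424
The outcome is not rare, so the OR lies further from 1 than the RR.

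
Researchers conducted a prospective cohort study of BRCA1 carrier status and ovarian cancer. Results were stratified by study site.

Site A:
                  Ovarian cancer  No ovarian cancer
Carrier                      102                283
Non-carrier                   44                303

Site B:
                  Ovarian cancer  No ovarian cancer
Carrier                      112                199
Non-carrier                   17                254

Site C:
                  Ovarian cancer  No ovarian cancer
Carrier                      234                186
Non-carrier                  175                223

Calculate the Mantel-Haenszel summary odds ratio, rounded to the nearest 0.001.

OR_MH = Σ(aᵢdᵢ/nᵢ) / Σ(bᵢcᵢ/nᵢ), where nᵢ is the stratum total.
Stratum 1 (Site A): n = 732; a·d/n = 102·303/732 = 42.2213; b·c/n = 283·44/732 = 17.0109
Stratum 2 (Site B): n = 582; a·d/n = 112·254/582 = 48.8797; b·c/n = 199·17/582 = 5.8127
Stratum 3 (Site C): n = 818; a·d/n = 234·223/818 = 63.7922; b·c/n = 186·175/818 = 39.7922
OR_MH = (42.2213 + 48.8797 + 63.7922) / (17.0109 + 5.8127 + 39.7922) = 154.8932 / 62.6158 = 2.47371

2.474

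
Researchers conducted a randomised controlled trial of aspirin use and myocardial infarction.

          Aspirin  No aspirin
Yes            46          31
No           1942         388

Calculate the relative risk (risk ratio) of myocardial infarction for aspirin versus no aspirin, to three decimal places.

Reading the table with exposure as columns: a = 46 (Aspirin, case), b = 1942 (Aspirin, non-case), c = 31 (No aspirin, case), d = 388.
Risk in exposed = 46/1988 = 0.02314; risk in unexposed = 31/419 = 0.07399.
RR = 0.02314 / 0.07399 = 0.31275
The risk is 69% lower among the exposed than among the unexposed.

0.313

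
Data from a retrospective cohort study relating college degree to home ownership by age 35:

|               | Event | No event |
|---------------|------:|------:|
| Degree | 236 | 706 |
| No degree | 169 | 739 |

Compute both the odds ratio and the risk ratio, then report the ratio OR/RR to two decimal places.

1.09

Cells: a = 236, b = 706, c = 169, d = 739.
OR = (236·739)/(706·169) = 174404/119314 = 1.46172
Risk in exposed = 236/942 = 0.25053; risk in unexposed = 169/908 = 0.18612; RR = 1.34605
OR/RR = 1.46172 / 1.34605 = 1.08594
The outcome is not rare, so the OR lies further from 1 than the RR.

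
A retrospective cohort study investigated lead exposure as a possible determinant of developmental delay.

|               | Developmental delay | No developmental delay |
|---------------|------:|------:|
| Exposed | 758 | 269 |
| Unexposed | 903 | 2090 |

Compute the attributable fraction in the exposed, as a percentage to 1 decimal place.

59.1

Cells: a = 758, b = 269, c = 903, d = 2090.
Risk in exposed = 758/1027 = 0.73807; risk in unexposed = 903/2993 = 0.30170.
RR = 0.73807/0.30170 = 2.44635
AR% = (RR − 1)/RR × 100 = (2.44635 − 1)/2.44635 × 100 = 59.1227%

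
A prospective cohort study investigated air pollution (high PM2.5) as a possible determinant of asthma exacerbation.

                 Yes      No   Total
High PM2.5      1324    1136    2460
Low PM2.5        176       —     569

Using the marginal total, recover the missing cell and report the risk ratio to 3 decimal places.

The missing cell is in the unexposed row: 569 − 176 = 393.
So a = 1324, b = 1136, c = 176, d = 393.
RR = [a/(a+b)] / [c/(c+d)] = (1324/2460) / (176/569) = 0.53821/0.30931 = 1.74001

1.740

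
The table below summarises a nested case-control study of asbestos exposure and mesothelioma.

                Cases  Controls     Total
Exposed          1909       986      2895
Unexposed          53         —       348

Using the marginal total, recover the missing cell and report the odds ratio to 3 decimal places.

10.776

The missing cell is in the unexposed row: 348 − 53 = 295.
So a = 1909, b = 986, c = 53, d = 295.
OR = (a·d)/(b·c) = (1909 × 295) / (986 × 53) = 563155 / 52258 = 10.77644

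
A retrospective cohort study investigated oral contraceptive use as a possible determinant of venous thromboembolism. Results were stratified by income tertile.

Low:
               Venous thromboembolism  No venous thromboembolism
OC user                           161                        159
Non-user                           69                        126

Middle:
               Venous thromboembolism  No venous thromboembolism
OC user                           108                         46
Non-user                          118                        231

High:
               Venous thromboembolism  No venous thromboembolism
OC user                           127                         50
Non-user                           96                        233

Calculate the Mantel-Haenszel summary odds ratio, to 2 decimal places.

3.55

OR_MH = Σ(aᵢdᵢ/nᵢ) / Σ(bᵢcᵢ/nᵢ), where nᵢ is the stratum total.
Stratum 1 (Low): n = 515; a·d/n = 161·126/515 = 39.3903; b·c/n = 159·69/515 = 21.3029
Stratum 2 (Middle): n = 503; a·d/n = 108·231/503 = 49.5984; b·c/n = 46·118/503 = 10.7913
Stratum 3 (High): n = 506; a·d/n = 127·233/506 = 58.4802; b·c/n = 50·96/506 = 9.4862
OR_MH = (39.3903 + 49.5984 + 58.4802) / (21.3029 + 10.7913 + 9.4862) = 147.4689 / 41.5803 = 3.54660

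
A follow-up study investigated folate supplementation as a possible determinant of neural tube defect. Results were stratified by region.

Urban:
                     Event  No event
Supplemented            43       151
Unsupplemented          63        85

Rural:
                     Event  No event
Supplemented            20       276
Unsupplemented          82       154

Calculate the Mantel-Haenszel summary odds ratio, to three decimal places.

0.234

OR_MH = Σ(aᵢdᵢ/nᵢ) / Σ(bᵢcᵢ/nᵢ), where nᵢ is the stratum total.
Stratum 1 (Urban): n = 342; a·d/n = 43·85/342 = 10.6871; b·c/n = 151·63/342 = 27.8158
Stratum 2 (Rural): n = 532; a·d/n = 20·154/532 = 5.7895; b·c/n = 276·82/532 = 42.5414
OR_MH = (10.6871 + 5.7895) / (27.8158 + 42.5414) = 16.4766 / 70.3571 = 0.23419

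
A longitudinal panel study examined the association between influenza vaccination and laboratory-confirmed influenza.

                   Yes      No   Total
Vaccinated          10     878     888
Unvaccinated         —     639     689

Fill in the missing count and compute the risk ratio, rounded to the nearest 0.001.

The missing cell is in the unexposed row: 689 − 639 = 50.
So a = 10, b = 878, c = 50, d = 639.
RR = [a/(a+b)] / [c/(c+d)] = (10/888) / (50/689) = 0.01126/0.07257 = 0.15518

0.155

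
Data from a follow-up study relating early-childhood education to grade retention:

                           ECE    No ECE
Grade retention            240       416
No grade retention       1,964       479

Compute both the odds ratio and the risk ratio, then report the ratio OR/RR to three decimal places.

Reading the table with exposure as columns: a = 240 (ECE, case), b = 1964 (ECE, non-case), c = 416 (No ECE, case), d = 479.
OR = (240·479)/(1964·416) = 114960/817024 = 0.14071
Risk in exposed = 240/2204 = 0.10889; risk in unexposed = 416/895 = 0.46480; RR = 0.23428
OR/RR = 0.14071 / 0.23428 = 0.60060
The outcome is not rare, so the OR lies further from 1 than the RR.

0.601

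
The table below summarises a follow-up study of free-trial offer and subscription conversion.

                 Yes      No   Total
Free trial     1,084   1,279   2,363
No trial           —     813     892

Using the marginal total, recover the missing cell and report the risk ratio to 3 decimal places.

5.180

The missing cell is in the unexposed row: 892 − 813 = 79.
So a = 1084, b = 1279, c = 79, d = 813.
RR = [a/(a+b)] / [c/(c+d)] = (1084/2363) / (79/892) = 0.45874/0.08857 = 5.17968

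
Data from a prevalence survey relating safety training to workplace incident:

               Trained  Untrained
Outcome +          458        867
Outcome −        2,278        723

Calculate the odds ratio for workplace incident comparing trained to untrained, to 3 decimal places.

Reading the table with exposure as columns: a = 458 (Trained, case), b = 2278 (Trained, non-case), c = 867 (Untrained, case), d = 723.
OR = (a·d)/(b·c) = (458 × 723) / (2278 × 867) = 331134 / 1975026 = 0.16766
Exposure is associated with lower odds of workplace incident (OR = 0.17 < 1).

0.168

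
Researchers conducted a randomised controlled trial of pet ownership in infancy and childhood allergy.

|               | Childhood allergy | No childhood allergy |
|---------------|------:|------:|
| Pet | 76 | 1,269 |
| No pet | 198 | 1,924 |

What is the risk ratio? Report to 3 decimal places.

0.606

Cells: a = 76, b = 1269, c = 198, d = 1924.
Risk in exposed = 76/1345 = 0.05651; risk in unexposed = 198/2122 = 0.09331.
RR = 0.05651 / 0.09331 = 0.60558
The risk is 39% lower among the exposed than among the unexposed.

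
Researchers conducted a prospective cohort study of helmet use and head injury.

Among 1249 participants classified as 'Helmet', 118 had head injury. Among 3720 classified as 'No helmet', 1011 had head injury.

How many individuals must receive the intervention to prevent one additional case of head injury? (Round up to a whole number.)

Risk in treated group = 118/1249 = 0.09448; risk in control = 1011/3720 = 0.27177.
Absolute risk reduction = 0.27177 − 0.09448 = 0.17730
NNT = 1 / ARR = 1 / 0.17730 = 5.640 → round up → 6

6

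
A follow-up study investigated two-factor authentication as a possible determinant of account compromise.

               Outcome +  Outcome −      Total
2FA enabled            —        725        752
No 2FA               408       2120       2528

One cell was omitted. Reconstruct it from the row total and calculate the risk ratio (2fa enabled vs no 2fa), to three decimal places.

The missing cell is in the exposed row: 752 − 725 = 27.
So a = 27, b = 725, c = 408, d = 2120.
RR = [a/(a+b)] / [c/(c+d)] = (27/752) / (408/2528) = 0.03590/0.16139 = 0.22247

0.222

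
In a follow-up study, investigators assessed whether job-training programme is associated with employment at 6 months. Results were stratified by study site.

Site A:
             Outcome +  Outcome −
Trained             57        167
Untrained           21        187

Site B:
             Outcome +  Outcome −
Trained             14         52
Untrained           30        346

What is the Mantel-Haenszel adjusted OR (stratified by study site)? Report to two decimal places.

OR_MH = Σ(aᵢdᵢ/nᵢ) / Σ(bᵢcᵢ/nᵢ), where nᵢ is the stratum total.
Stratum 1 (Site A): n = 432; a·d/n = 57·187/432 = 24.6736; b·c/n = 167·21/432 = 8.1181
Stratum 2 (Site B): n = 442; a·d/n = 14·346/442 = 10.9593; b·c/n = 52·30/442 = 3.5294
OR_MH = (24.6736 + 10.9593) / (8.1181 + 3.5294) = 35.6329 / 11.6475 = 3.05928

3.06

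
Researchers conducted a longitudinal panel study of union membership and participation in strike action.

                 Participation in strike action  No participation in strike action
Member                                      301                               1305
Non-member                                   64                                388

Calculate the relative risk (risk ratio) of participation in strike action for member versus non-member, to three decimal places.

1.324

Cells: a = 301, b = 1305, c = 64, d = 388.
Risk in exposed = 301/1606 = 0.18742; risk in unexposed = 64/452 = 0.14159.
RR = 0.18742 / 0.14159 = 1.32367
The risk among the exposed is 1.32 times that among the unexposed.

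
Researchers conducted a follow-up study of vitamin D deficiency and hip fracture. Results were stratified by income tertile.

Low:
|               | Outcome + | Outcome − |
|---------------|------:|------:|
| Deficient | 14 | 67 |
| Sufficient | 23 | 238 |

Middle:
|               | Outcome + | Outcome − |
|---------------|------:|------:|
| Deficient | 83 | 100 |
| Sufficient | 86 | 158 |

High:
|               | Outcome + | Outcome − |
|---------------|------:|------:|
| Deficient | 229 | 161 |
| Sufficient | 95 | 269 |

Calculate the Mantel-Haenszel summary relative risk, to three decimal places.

1.844

RR_MH = Σ(aᵢ·n₀ᵢ/nᵢ) / Σ(cᵢ·n₁ᵢ/nᵢ), with n₁ᵢ = aᵢ+bᵢ (exposed), n₀ᵢ = cᵢ+dᵢ (unexposed), nᵢ = n₁ᵢ+n₀ᵢ.
Stratum 1 (Low): n₁ = 81, n₀ = 261, n = 342; a·n₀/n = 14·261/342 = 10.6842; c·n₁/n = 23·81/342 = 5.4474
Stratum 2 (Middle): n₁ = 183, n₀ = 244, n = 427; a·n₀/n = 83·244/427 = 47.4286; c·n₁/n = 86·183/427 = 36.8571
Stratum 3 (High): n₁ = 390, n₀ = 364, n = 754; a·n₀/n = 229·364/754 = 110.5517; c·n₁/n = 95·390/754 = 49.1379
RR_MH = (10.6842 + 47.4286 + 110.5517) / (5.4474 + 36.8571 + 49.1379) = 168.6645 / 91.4424 = 1.84449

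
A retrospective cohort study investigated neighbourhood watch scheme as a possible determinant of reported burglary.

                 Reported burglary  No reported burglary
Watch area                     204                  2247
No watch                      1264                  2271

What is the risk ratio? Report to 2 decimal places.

0.23

Cells: a = 204, b = 2247, c = 1264, d = 2271.
Risk in exposed = 204/2451 = 0.08323; risk in unexposed = 1264/3535 = 0.35757.
RR = 0.08323 / 0.35757 = 0.23277
The risk is 77% lower among the exposed than among the unexposed.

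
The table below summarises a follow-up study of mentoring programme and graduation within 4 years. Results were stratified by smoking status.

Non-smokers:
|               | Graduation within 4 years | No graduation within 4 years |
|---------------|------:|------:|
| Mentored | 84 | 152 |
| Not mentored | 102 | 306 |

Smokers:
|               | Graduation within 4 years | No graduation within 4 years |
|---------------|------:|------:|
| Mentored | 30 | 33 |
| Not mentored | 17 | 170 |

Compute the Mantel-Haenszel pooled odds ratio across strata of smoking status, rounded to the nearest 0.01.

2.29

OR_MH = Σ(aᵢdᵢ/nᵢ) / Σ(bᵢcᵢ/nᵢ), where nᵢ is the stratum total.
Stratum 1 (Non-smokers): n = 644; a·d/n = 84·306/644 = 39.9130; b·c/n = 152·102/644 = 24.0745
Stratum 2 (Smokers): n = 250; a·d/n = 30·170/250 = 20.4000; b·c/n = 33·17/250 = 2.2440
OR_MH = (39.9130 + 20.4000) / (24.0745 + 2.2440) = 60.3130 / 26.3185 = 2.29166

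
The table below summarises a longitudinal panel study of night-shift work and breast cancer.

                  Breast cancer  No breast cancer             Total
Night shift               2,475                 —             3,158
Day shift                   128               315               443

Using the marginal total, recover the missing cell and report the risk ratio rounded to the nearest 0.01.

The missing cell is in the exposed row: 3158 − 2475 = 683.
So a = 2475, b = 683, c = 128, d = 315.
RR = [a/(a+b)] / [c/(c+d)] = (2475/3158) / (128/443) = 0.78372/0.28894 = 2.71242

2.71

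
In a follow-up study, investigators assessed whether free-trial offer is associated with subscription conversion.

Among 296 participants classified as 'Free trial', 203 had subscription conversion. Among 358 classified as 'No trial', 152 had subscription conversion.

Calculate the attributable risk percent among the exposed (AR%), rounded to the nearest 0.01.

From the description: a = 203, b = 93, c = 152, d = 206.
Risk in exposed = 203/296 = 0.68581; risk in unexposed = 152/358 = 0.42458.
RR = 0.68581/0.42458 = 1.61526
AR% = (RR − 1)/RR × 100 = (1.61526 − 1)/1.61526 × 100 = 38.0907%

38.09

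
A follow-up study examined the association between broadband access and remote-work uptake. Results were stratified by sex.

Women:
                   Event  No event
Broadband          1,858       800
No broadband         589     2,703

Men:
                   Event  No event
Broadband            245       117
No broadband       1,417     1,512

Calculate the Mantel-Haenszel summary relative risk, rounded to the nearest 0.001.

RR_MH = Σ(aᵢ·n₀ᵢ/nᵢ) / Σ(cᵢ·n₁ᵢ/nᵢ), with n₁ᵢ = aᵢ+bᵢ (exposed), n₀ᵢ = cᵢ+dᵢ (unexposed), nᵢ = n₁ᵢ+n₀ᵢ.
Stratum 1 (Women): n₁ = 2658, n₀ = 3292, n = 5950; a·n₀/n = 1858·3292/5950 = 1027.9892; c·n₁/n = 589·2658/5950 = 263.1197
Stratum 2 (Men): n₁ = 362, n₀ = 2929, n = 3291; a·n₀/n = 245·2929/3291 = 218.0507; c·n₁/n = 1417·362/3291 = 155.8657
RR_MH = (1027.9892 + 218.0507) / (263.1197 + 155.8657) = 1246.0400 / 418.9854 = 2.97395

2.974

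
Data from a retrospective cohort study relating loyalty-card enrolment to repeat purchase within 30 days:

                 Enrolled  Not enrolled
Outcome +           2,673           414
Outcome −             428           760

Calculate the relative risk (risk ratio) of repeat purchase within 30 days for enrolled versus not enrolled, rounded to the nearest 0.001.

Reading the table with exposure as columns: a = 2673 (Enrolled, case), b = 428 (Enrolled, non-case), c = 414 (Not enrolled, case), d = 760.
Risk in exposed = 2673/3101 = 0.86198; risk in unexposed = 414/1174 = 0.35264.
RR = 0.86198 / 0.35264 = 2.44436
The risk among the exposed is 2.44 times that among the unexposed.

2.444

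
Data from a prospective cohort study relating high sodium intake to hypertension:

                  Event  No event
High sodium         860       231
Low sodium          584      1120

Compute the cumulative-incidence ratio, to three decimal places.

2.300

Cells: a = 860, b = 231, c = 584, d = 1120.
Risk in exposed = 860/1091 = 0.78827; risk in unexposed = 584/1704 = 0.34272.
RR = 0.78827 / 0.34272 = 2.30001
The risk among the exposed is 2.30 times that among the unexposed.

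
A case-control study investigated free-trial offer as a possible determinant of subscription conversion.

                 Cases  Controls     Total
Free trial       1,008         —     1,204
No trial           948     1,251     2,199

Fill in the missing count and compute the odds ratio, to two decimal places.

6.79

The missing cell is in the exposed row: 1204 − 1008 = 196.
So a = 1008, b = 196, c = 948, d = 1251.
OR = (a·d)/(b·c) = (1008 × 1251) / (196 × 948) = 1261008 / 185808 = 6.78662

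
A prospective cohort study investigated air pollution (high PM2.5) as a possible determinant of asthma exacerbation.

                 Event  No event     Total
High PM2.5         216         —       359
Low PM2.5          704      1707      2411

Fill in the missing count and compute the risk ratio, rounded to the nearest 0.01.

2.06

The missing cell is in the exposed row: 359 − 216 = 143.
So a = 216, b = 143, c = 704, d = 1707.
RR = [a/(a+b)] / [c/(c+d)] = (216/359) / (704/2411) = 0.60167/0.29200 = 2.06055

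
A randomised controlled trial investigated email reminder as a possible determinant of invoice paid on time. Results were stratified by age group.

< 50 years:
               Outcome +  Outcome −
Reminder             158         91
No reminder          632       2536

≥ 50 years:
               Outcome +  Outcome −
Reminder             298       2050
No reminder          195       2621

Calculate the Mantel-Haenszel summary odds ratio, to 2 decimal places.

2.85

OR_MH = Σ(aᵢdᵢ/nᵢ) / Σ(bᵢcᵢ/nᵢ), where nᵢ is the stratum total.
Stratum 1 (< 50 years): n = 3417; a·d/n = 158·2536/3417 = 117.2631; b·c/n = 91·632/3417 = 16.8311
Stratum 2 (≥ 50 years): n = 5164; a·d/n = 298·2621/5164 = 151.2506; b·c/n = 2050·195/5164 = 77.4109
OR_MH = (117.2631 + 151.2506) / (16.8311 + 77.4109) = 268.5137 / 94.2421 = 2.84919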